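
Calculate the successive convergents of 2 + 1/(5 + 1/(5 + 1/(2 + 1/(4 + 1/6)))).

Using the convergent recurrence p_i = a_i*p_{i-1} + p_{i-2}, q_i = a_i*q_{i-1} + q_{i-2} with p_{-2}=0, p_{-1}=1, q_{-2}=1, q_{-1}=0:
  i=0: a_0=2, p_0 = 2*1 + 0 = 2, q_0 = 2*0 + 1 = 1.
  i=1: a_1=5, p_1 = 5*2 + 1 = 11, q_1 = 5*1 + 0 = 5.
  i=2: a_2=5, p_2 = 5*11 + 2 = 57, q_2 = 5*5 + 1 = 26.
  i=3: a_3=2, p_3 = 2*57 + 11 = 125, q_3 = 2*26 + 5 = 57.
  i=4: a_4=4, p_4 = 4*125 + 57 = 557, q_4 = 4*57 + 26 = 254.
  i=5: a_5=6, p_5 = 6*557 + 125 = 3467, q_5 = 6*254 + 57 = 1581.

2/1, 11/5, 57/26, 125/57, 557/254, 3467/1581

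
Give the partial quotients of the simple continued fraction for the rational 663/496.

[1; 2, 1, 32, 2, 2]

Run the Euclidean algorithm on 663 and 496; the successive quotients are the partial quotients a_0, a_1, ... (each step inverts the fractional part left over by the previous one):
  663 = 1*496 + 167, so a_0 = 1.
  496 = 2*167 + 162, so a_1 = 2.
  167 = 1*162 + 5, so a_2 = 1.
  162 = 32*5 + 2, so a_3 = 32.
  5 = 2*2 + 1, so a_4 = 2.
  2 = 2*1 + 0, so a_5 = 2.
The remainder reaches 0 after 6 divisions, so the expansion has 6 partial quotients, read off in order.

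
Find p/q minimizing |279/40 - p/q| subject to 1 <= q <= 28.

Expand x = 279/40 as a continued fraction with the Euclidean algorithm:
  279 = 6*40 + 39, so a_0 = 6.
  40 = 1*39 + 1, so a_1 = 1.
  39 = 39*1 + 0, so a_2 = 39.
so x = [6; 1, 39].
Convergents (p_i = a_i*p_{i-1} + p_{i-2}, q_i = a_i*q_{i-1} + q_{i-2} with p_{-2}=0, p_{-1}=1, q_{-2}=1, q_{-1}=0), until the denominator exceeds 28:
  i=0: a_0=6, p_0 = 6*1 + 0 = 6, q_0 = 6*0 + 1 = 1.
  i=1: a_1=1, p_1 = 1*6 + 1 = 7, q_1 = 1*1 + 0 = 1.
  i=2: a_2=39, p_2 = 39*7 + 6 = 279, q_2 = 39*1 + 1 = 40.
q_2 = 40 > 28, so the last convergent with denominator <= 28 is p_1/q_1 = 7/1.
The closest fraction with denominator <= 28 is either p_1/q_1 or the intermediate fraction (k*p_1 + p_0)/(k*q_1 + q_0) with the largest k >= 1 whose denominator stays <= 28; these approach x as k grows, and every other convergent or intermediate fraction in range is farther away.
Largest k: floor((28 - q_0)/q_1) = floor((28 - 1)/1) = 27.
That gives (27*7 + 6)/(27*1 + 1) = 195/28.
Compare the errors: |x - 7/1| = |279*1 - 7*40|/(40*1) = 1/40, and |x - 195/28| = |279*28 - 195*40|/(40*28) = 12/1120.
Cross-multiplying, 12*40 = 480 < 1120 = 1*1120, so 12/1120 is smaller: the intermediate fraction 195/28 is closer to x than 7/1.

195/28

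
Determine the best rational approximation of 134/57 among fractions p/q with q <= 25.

Expand x = 134/57 as a continued fraction with the Euclidean algorithm:
  134 = 2*57 + 20, so a_0 = 2.
  57 = 2*20 + 17, so a_1 = 2.
  20 = 1*17 + 3, so a_2 = 1.
  17 = 5*3 + 2, so a_3 = 5.
  3 = 1*2 + 1, so a_4 = 1.
  2 = 2*1 + 0, so a_5 = 2.
so x = [2; 2, 1, 5, 1, 2].
Convergents (p_i = a_i*p_{i-1} + p_{i-2}, q_i = a_i*q_{i-1} + q_{i-2} with p_{-2}=0, p_{-1}=1, q_{-2}=1, q_{-1}=0), until the denominator exceeds 25:
  i=0: a_0=2, p_0 = 2*1 + 0 = 2, q_0 = 2*0 + 1 = 1.
  i=1: a_1=2, p_1 = 2*2 + 1 = 5, q_1 = 2*1 + 0 = 2.
  i=2: a_2=1, p_2 = 1*5 + 2 = 7, q_2 = 1*2 + 1 = 3.
  i=3: a_3=5, p_3 = 5*7 + 5 = 40, q_3 = 5*3 + 2 = 17.
  i=4: a_4=1, p_4 = 1*40 + 7 = 47, q_4 = 1*17 + 3 = 20.
  i=5: a_5=2, p_5 = 2*47 + 40 = 134, q_5 = 2*20 + 17 = 57.
q_5 = 57 > 25, so the last convergent with denominator <= 25 is p_4/q_4 = 47/20.
The closest fraction with denominator <= 25 is either p_4/q_4 or the intermediate fraction (k*p_4 + p_3)/(k*q_4 + q_3) with the largest k >= 1 whose denominator stays <= 25; these approach x as k grows, and every other convergent or intermediate fraction in range is farther away.
Largest k: floor((25 - q_3)/q_4) = floor((25 - 17)/20) = 0.
Since k = 0, no intermediate fraction beyond p_4/q_4 has denominator <= 25, so the convergent 47/20 is the closest (its error is |134*20 - 47*57|/(57*20) = 1/1140).

47/20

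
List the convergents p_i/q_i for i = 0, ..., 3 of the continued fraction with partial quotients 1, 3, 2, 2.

1/1, 4/3, 9/7, 22/17

Using the convergent recurrence p_i = a_i*p_{i-1} + p_{i-2}, q_i = a_i*q_{i-1} + q_{i-2} with p_{-2}=0, p_{-1}=1, q_{-2}=1, q_{-1}=0:
  i=0: a_0=1, p_0 = 1*1 + 0 = 1, q_0 = 1*0 + 1 = 1.
  i=1: a_1=3, p_1 = 3*1 + 1 = 4, q_1 = 3*1 + 0 = 3.
  i=2: a_2=2, p_2 = 2*4 + 1 = 9, q_2 = 2*3 + 1 = 7.
  i=3: a_3=2, p_3 = 2*9 + 4 = 22, q_3 = 2*7 + 3 = 17.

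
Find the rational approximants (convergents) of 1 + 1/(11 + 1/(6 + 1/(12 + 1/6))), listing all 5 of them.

1/1, 12/11, 73/67, 888/815, 5401/4957

Using the convergent recurrence p_i = a_i*p_{i-1} + p_{i-2}, q_i = a_i*q_{i-1} + q_{i-2} with p_{-2}=0, p_{-1}=1, q_{-2}=1, q_{-1}=0:
  i=0: a_0=1, p_0 = 1*1 + 0 = 1, q_0 = 1*0 + 1 = 1.
  i=1: a_1=11, p_1 = 11*1 + 1 = 12, q_1 = 11*1 + 0 = 11.
  i=2: a_2=6, p_2 = 6*12 + 1 = 73, q_2 = 6*11 + 1 = 67.
  i=3: a_3=12, p_3 = 12*73 + 12 = 888, q_3 = 12*67 + 11 = 815.
  i=4: a_4=6, p_4 = 6*888 + 73 = 5401, q_4 = 6*815 + 67 = 4957.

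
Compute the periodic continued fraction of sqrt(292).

Write x_i = (sqrt(292) + m_i)/d_i with (m_0, d_0) = (0, 1). a_0 = floor(sqrt(292)) = 17, since 17^2 = 289 <= 292 < 324 = 18^2.
Iterate m_{i+1} = d_i*a_i - m_i, d_{i+1} = (292 - m_{i+1}^2)/d_i, a_{i+1} = floor((a_0 + m_{i+1})/d_{i+1}):
  m_1 = 1*17 - 0 = 17, d_1 = (292 - 17^2)/1 = 3/1 = 3, a_1 = floor((17 + 17)/3) = 11.
  m_2 = 3*11 - 17 = 16, d_2 = (292 - 16^2)/3 = 36/3 = 12, a_2 = floor((17 + 16)/12) = 2.
  m_3 = 12*2 - 16 = 8, d_3 = (292 - 8^2)/12 = 228/12 = 19, a_3 = floor((17 + 8)/19) = 1.
  m_4 = 19*1 - 8 = 11, d_4 = (292 - 11^2)/19 = 171/19 = 9, a_4 = floor((17 + 11)/9) = 3.
  m_5 = 9*3 - 11 = 16, d_5 = (292 - 16^2)/9 = 36/9 = 4, a_5 = floor((17 + 16)/4) = 8.
  m_6 = 4*8 - 16 = 16, d_6 = (292 - 16^2)/4 = 36/4 = 9, a_6 = floor((17 + 16)/9) = 3.
  m_7 = 9*3 - 16 = 11, d_7 = (292 - 11^2)/9 = 171/9 = 19, a_7 = floor((17 + 11)/19) = 1.
  m_8 = 19*1 - 11 = 8, d_8 = (292 - 8^2)/19 = 228/19 = 12, a_8 = floor((17 + 8)/12) = 2.
  m_9 = 12*2 - 8 = 16, d_9 = (292 - 16^2)/12 = 36/12 = 3, a_9 = floor((17 + 16)/3) = 11.
  m_10 = 3*11 - 16 = 17, d_10 = (292 - 17^2)/3 = 3/3 = 1, a_10 = floor((17 + 17)/1) = 34.
  m_11 = 1*34 - 17 = 17, d_11 = (292 - 17^2)/1 = 3/1 = 3: (m_11, d_11) = (m_1, d_1) = (17, 3), so from here the quotients repeat a_1, ..., a_10; the period length is 10.
Hence the expansion of sqrt(292) is a_0 = 17 followed by the repeating block 11, 2, 1, 3, 8, 3, 1, 2, 11, 34 (period 10).

[17; (11, 2, 1, 3, 8, 3, 1, 2, 11, 34)]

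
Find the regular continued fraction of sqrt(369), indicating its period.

[19; (4, 1, 3, 2, 7, 4, 7, 2, 3, 1, 4, 38)]

Write x_i = (sqrt(369) + m_i)/d_i with (m_0, d_0) = (0, 1). a_0 = floor(sqrt(369)) = 19, since 19^2 = 361 <= 369 < 400 = 20^2.
Iterate m_{i+1} = d_i*a_i - m_i, d_{i+1} = (369 - m_{i+1}^2)/d_i, a_{i+1} = floor((a_0 + m_{i+1})/d_{i+1}):
  m_1 = 1*19 - 0 = 19, d_1 = (369 - 19^2)/1 = 8/1 = 8, a_1 = floor((19 + 19)/8) = 4.
  m_2 = 8*4 - 19 = 13, d_2 = (369 - 13^2)/8 = 200/8 = 25, a_2 = floor((19 + 13)/25) = 1.
  m_3 = 25*1 - 13 = 12, d_3 = (369 - 12^2)/25 = 225/25 = 9, a_3 = floor((19 + 12)/9) = 3.
  m_4 = 9*3 - 12 = 15, d_4 = (369 - 15^2)/9 = 144/9 = 16, a_4 = floor((19 + 15)/16) = 2.
  m_5 = 16*2 - 15 = 17, d_5 = (369 - 17^2)/16 = 80/16 = 5, a_5 = floor((19 + 17)/5) = 7.
  m_6 = 5*7 - 17 = 18, d_6 = (369 - 18^2)/5 = 45/5 = 9, a_6 = floor((19 + 18)/9) = 4.
  m_7 = 9*4 - 18 = 18, d_7 = (369 - 18^2)/9 = 45/9 = 5, a_7 = floor((19 + 18)/5) = 7.
  m_8 = 5*7 - 18 = 17, d_8 = (369 - 17^2)/5 = 80/5 = 16, a_8 = floor((19 + 17)/16) = 2.
  m_9 = 16*2 - 17 = 15, d_9 = (369 - 15^2)/16 = 144/16 = 9, a_9 = floor((19 + 15)/9) = 3.
  m_10 = 9*3 - 15 = 12, d_10 = (369 - 12^2)/9 = 225/9 = 25, a_10 = floor((19 + 12)/25) = 1.
  m_11 = 25*1 - 12 = 13, d_11 = (369 - 13^2)/25 = 200/25 = 8, a_11 = floor((19 + 13)/8) = 4.
  m_12 = 8*4 - 13 = 19, d_12 = (369 - 19^2)/8 = 8/8 = 1, a_12 = floor((19 + 19)/1) = 38.
  m_13 = 1*38 - 19 = 19, d_13 = (369 - 19^2)/1 = 8/1 = 8: (m_13, d_13) = (m_1, d_1) = (19, 8), so from here the quotients repeat a_1, ..., a_12; the period length is 12.
Hence the expansion of sqrt(369) is a_0 = 19 followed by the repeating block 4, 1, 3, 2, 7, 4, 7, 2, 3, 1, 4, 38 (period 12).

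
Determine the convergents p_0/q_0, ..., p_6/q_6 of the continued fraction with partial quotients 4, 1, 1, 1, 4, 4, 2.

4/1, 5/1, 9/2, 14/3, 65/14, 274/59, 613/132

Using the convergent recurrence p_i = a_i*p_{i-1} + p_{i-2}, q_i = a_i*q_{i-1} + q_{i-2} with p_{-2}=0, p_{-1}=1, q_{-2}=1, q_{-1}=0:
  i=0: a_0=4, p_0 = 4*1 + 0 = 4, q_0 = 4*0 + 1 = 1.
  i=1: a_1=1, p_1 = 1*4 + 1 = 5, q_1 = 1*1 + 0 = 1.
  i=2: a_2=1, p_2 = 1*5 + 4 = 9, q_2 = 1*1 + 1 = 2.
  i=3: a_3=1, p_3 = 1*9 + 5 = 14, q_3 = 1*2 + 1 = 3.
  i=4: a_4=4, p_4 = 4*14 + 9 = 65, q_4 = 4*3 + 2 = 14.
  i=5: a_5=4, p_5 = 4*65 + 14 = 274, q_5 = 4*14 + 3 = 59.
  i=6: a_6=2, p_6 = 2*274 + 65 = 613, q_6 = 2*59 + 14 = 132.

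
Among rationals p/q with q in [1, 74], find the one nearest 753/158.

Expand x = 753/158 as a continued fraction with the Euclidean algorithm:
  753 = 4*158 + 121, so a_0 = 4.
  158 = 1*121 + 37, so a_1 = 1.
  121 = 3*37 + 10, so a_2 = 3.
  37 = 3*10 + 7, so a_3 = 3.
  10 = 1*7 + 3, so a_4 = 1.
  7 = 2*3 + 1, so a_5 = 2.
  3 = 3*1 + 0, so a_6 = 3.
so x = [4; 1, 3, 3, 1, 2, 3].
Convergents (p_i = a_i*p_{i-1} + p_{i-2}, q_i = a_i*q_{i-1} + q_{i-2} with p_{-2}=0, p_{-1}=1, q_{-2}=1, q_{-1}=0), until the denominator exceeds 74:
  i=0: a_0=4, p_0 = 4*1 + 0 = 4, q_0 = 4*0 + 1 = 1.
  i=1: a_1=1, p_1 = 1*4 + 1 = 5, q_1 = 1*1 + 0 = 1.
  i=2: a_2=3, p_2 = 3*5 + 4 = 19, q_2 = 3*1 + 1 = 4.
  i=3: a_3=3, p_3 = 3*19 + 5 = 62, q_3 = 3*4 + 1 = 13.
  i=4: a_4=1, p_4 = 1*62 + 19 = 81, q_4 = 1*13 + 4 = 17.
  i=5: a_5=2, p_5 = 2*81 + 62 = 224, q_5 = 2*17 + 13 = 47.
  i=6: a_6=3, p_6 = 3*224 + 81 = 753, q_6 = 3*47 + 17 = 158.
q_6 = 158 > 74, so the last convergent with denominator <= 74 is p_5/q_5 = 224/47.
The closest fraction with denominator <= 74 is either p_5/q_5 or the intermediate fraction (k*p_5 + p_4)/(k*q_5 + q_4) with the largest k >= 1 whose denominator stays <= 74; these approach x as k grows, and every other convergent or intermediate fraction in range is farther away.
Largest k: floor((74 - q_4)/q_5) = floor((74 - 17)/47) = 1.
That gives (1*224 + 81)/(1*47 + 17) = 305/64.
Compare the errors: |x - 224/47| = |753*47 - 224*158|/(158*47) = 1/7426, and |x - 305/64| = |753*64 - 305*158|/(158*64) = 2/10112.
Cross-multiplying, 1*10112 = 10112 < 14852 = 2*7426, so 1/7426 is smaller: the convergent 224/47 is closer to x than 305/64.

224/47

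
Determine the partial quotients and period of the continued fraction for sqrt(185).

Write x_i = (sqrt(185) + m_i)/d_i with (m_0, d_0) = (0, 1). a_0 = floor(sqrt(185)) = 13, since 13^2 = 169 <= 185 < 196 = 14^2.
Iterate m_{i+1} = d_i*a_i - m_i, d_{i+1} = (185 - m_{i+1}^2)/d_i, a_{i+1} = floor((a_0 + m_{i+1})/d_{i+1}):
  m_1 = 1*13 - 0 = 13, d_1 = (185 - 13^2)/1 = 16/1 = 16, a_1 = floor((13 + 13)/16) = 1.
  m_2 = 16*1 - 13 = 3, d_2 = (185 - 3^2)/16 = 176/16 = 11, a_2 = floor((13 + 3)/11) = 1.
  m_3 = 11*1 - 3 = 8, d_3 = (185 - 8^2)/11 = 121/11 = 11, a_3 = floor((13 + 8)/11) = 1.
  m_4 = 11*1 - 8 = 3, d_4 = (185 - 3^2)/11 = 176/11 = 16, a_4 = floor((13 + 3)/16) = 1.
  m_5 = 16*1 - 3 = 13, d_5 = (185 - 13^2)/16 = 16/16 = 1, a_5 = floor((13 + 13)/1) = 26.
  m_6 = 1*26 - 13 = 13, d_6 = (185 - 13^2)/1 = 16/1 = 16: (m_6, d_6) = (m_1, d_1) = (13, 16), so from here the quotients repeat a_1, ..., a_5; the period length is 5.
Hence the expansion of sqrt(185) is a_0 = 13 followed by the repeating block 1, 1, 1, 1, 26 (period 5).

[13; (1, 1, 1, 1, 26)]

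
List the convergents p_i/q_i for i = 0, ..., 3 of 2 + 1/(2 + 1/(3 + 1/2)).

2/1, 5/2, 17/7, 39/16

Using the convergent recurrence p_i = a_i*p_{i-1} + p_{i-2}, q_i = a_i*q_{i-1} + q_{i-2} with p_{-2}=0, p_{-1}=1, q_{-2}=1, q_{-1}=0:
  i=0: a_0=2, p_0 = 2*1 + 0 = 2, q_0 = 2*0 + 1 = 1.
  i=1: a_1=2, p_1 = 2*2 + 1 = 5, q_1 = 2*1 + 0 = 2.
  i=2: a_2=3, p_2 = 3*5 + 2 = 17, q_2 = 3*2 + 1 = 7.
  i=3: a_3=2, p_3 = 2*17 + 5 = 39, q_3 = 2*7 + 2 = 16.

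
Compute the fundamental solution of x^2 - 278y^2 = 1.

(x, y) = (2501, 150)

First expand sqrt(278) as a continued fraction. With x_i = (sqrt(278) + m_i)/d_i and (m_0, d_0) = (0, 1): a_0 = floor(sqrt(278)) = 16, since 16^2 = 256 <= 278 < 289 = 17^2.
Iterate m_{i+1} = d_i*a_i - m_i, d_{i+1} = (278 - m_{i+1}^2)/d_i, a_{i+1} = floor((a_0 + m_{i+1})/d_{i+1}):
  m_1 = 1*16 - 0 = 16, d_1 = (278 - 16^2)/1 = 22/1 = 22, a_1 = floor((16 + 16)/22) = 1.
  m_2 = 22*1 - 16 = 6, d_2 = (278 - 6^2)/22 = 242/22 = 11, a_2 = floor((16 + 6)/11) = 2.
  m_3 = 11*2 - 6 = 16, d_3 = (278 - 16^2)/11 = 22/11 = 2, a_3 = floor((16 + 16)/2) = 16.
  m_4 = 2*16 - 16 = 16, d_4 = (278 - 16^2)/2 = 22/2 = 11, a_4 = floor((16 + 16)/11) = 2.
  m_5 = 11*2 - 16 = 6, d_5 = (278 - 6^2)/11 = 242/11 = 22, a_5 = floor((16 + 6)/22) = 1.
  m_6 = 22*1 - 6 = 16, d_6 = (278 - 16^2)/22 = 22/22 = 1, a_6 = floor((16 + 16)/1) = 32.
  m_7 = 1*32 - 16 = 16, d_7 = (278 - 16^2)/1 = 22/1 = 22: (m_7, d_7) = (m_1, d_1) = (16, 22), so from here the quotients repeat a_1, ..., a_6; the period length is 6.
So sqrt(278) = [16; (1, 2, 16, 2, 1, 32)] with period length k = 6.
k is even, so the fundamental solution of x^2 - 278y^2 = 1 is (p_{k-1}, q_{k-1}) = (p_5, q_5); compute convergents through index 5.
Convergents (p_i = a_i*p_{i-1} + p_{i-2}, q_i = a_i*q_{i-1} + q_{i-2} with p_{-2}=0, p_{-1}=1, q_{-2}=1, q_{-1}=0):
  i=0: a_0=16, p_0 = 16*1 + 0 = 16, q_0 = 16*0 + 1 = 1.
  i=1: a_1=1, p_1 = 1*16 + 1 = 17, q_1 = 1*1 + 0 = 1.
  i=2: a_2=2, p_2 = 2*17 + 16 = 50, q_2 = 2*1 + 1 = 3.
  i=3: a_3=16, p_3 = 16*50 + 17 = 817, q_3 = 16*3 + 1 = 49.
  i=4: a_4=2, p_4 = 2*817 + 50 = 1684, q_4 = 2*49 + 3 = 101.
  i=5: a_5=1, p_5 = 1*1684 + 817 = 2501, q_5 = 1*101 + 49 = 150.
Check: 2501^2 - 278*150^2 = 6255001 - 6255000 = 1, so (x, y) = (2501, 150) solves the equation, and by the theorem it is the least positive solution.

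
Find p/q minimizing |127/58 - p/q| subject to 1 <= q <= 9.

11/5

Expand x = 127/58 as a continued fraction with the Euclidean algorithm:
  127 = 2*58 + 11, so a_0 = 2.
  58 = 5*11 + 3, so a_1 = 5.
  11 = 3*3 + 2, so a_2 = 3.
  3 = 1*2 + 1, so a_3 = 1.
  2 = 2*1 + 0, so a_4 = 2.
so x = [2; 5, 3, 1, 2].
Convergents (p_i = a_i*p_{i-1} + p_{i-2}, q_i = a_i*q_{i-1} + q_{i-2} with p_{-2}=0, p_{-1}=1, q_{-2}=1, q_{-1}=0), until the denominator exceeds 9:
  i=0: a_0=2, p_0 = 2*1 + 0 = 2, q_0 = 2*0 + 1 = 1.
  i=1: a_1=5, p_1 = 5*2 + 1 = 11, q_1 = 5*1 + 0 = 5.
  i=2: a_2=3, p_2 = 3*11 + 2 = 35, q_2 = 3*5 + 1 = 16.
q_2 = 16 > 9, so the last convergent with denominator <= 9 is p_1/q_1 = 11/5.
The closest fraction with denominator <= 9 is either p_1/q_1 or the intermediate fraction (k*p_1 + p_0)/(k*q_1 + q_0) with the largest k >= 1 whose denominator stays <= 9; these approach x as k grows, and every other convergent or intermediate fraction in range is farther away.
Largest k: floor((9 - q_0)/q_1) = floor((9 - 1)/5) = 1.
That gives (1*11 + 2)/(1*5 + 1) = 13/6.
Compare the errors: |x - 11/5| = |127*5 - 11*58|/(58*5) = 3/290, and |x - 13/6| = |127*6 - 13*58|/(58*6) = 8/348.
Cross-multiplying, 3*348 = 1044 < 2320 = 8*290, so 3/290 is smaller: the convergent 11/5 is closer to x than 13/6.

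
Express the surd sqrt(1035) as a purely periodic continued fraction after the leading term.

[32; (5, 1, 5, 64)]

Write x_i = (sqrt(1035) + m_i)/d_i with (m_0, d_0) = (0, 1). a_0 = floor(sqrt(1035)) = 32, since 32^2 = 1024 <= 1035 < 1089 = 33^2.
Iterate m_{i+1} = d_i*a_i - m_i, d_{i+1} = (1035 - m_{i+1}^2)/d_i, a_{i+1} = floor((a_0 + m_{i+1})/d_{i+1}):
  m_1 = 1*32 - 0 = 32, d_1 = (1035 - 32^2)/1 = 11/1 = 11, a_1 = floor((32 + 32)/11) = 5.
  m_2 = 11*5 - 32 = 23, d_2 = (1035 - 23^2)/11 = 506/11 = 46, a_2 = floor((32 + 23)/46) = 1.
  m_3 = 46*1 - 23 = 23, d_3 = (1035 - 23^2)/46 = 506/46 = 11, a_3 = floor((32 + 23)/11) = 5.
  m_4 = 11*5 - 23 = 32, d_4 = (1035 - 32^2)/11 = 11/11 = 1, a_4 = floor((32 + 32)/1) = 64.
  m_5 = 1*64 - 32 = 32, d_5 = (1035 - 32^2)/1 = 11/1 = 11: (m_5, d_5) = (m_1, d_1) = (32, 11), so from here the quotients repeat a_1, ..., a_4; the period length is 4.
Hence the expansion of sqrt(1035) is a_0 = 32 followed by the repeating block 5, 1, 5, 64 (period 4).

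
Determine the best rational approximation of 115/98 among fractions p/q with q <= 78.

88/75

Expand x = 115/98 as a continued fraction with the Euclidean algorithm:
  115 = 1*98 + 17, so a_0 = 1.
  98 = 5*17 + 13, so a_1 = 5.
  17 = 1*13 + 4, so a_2 = 1.
  13 = 3*4 + 1, so a_3 = 3.
  4 = 4*1 + 0, so a_4 = 4.
so x = [1; 5, 1, 3, 4].
Convergents (p_i = a_i*p_{i-1} + p_{i-2}, q_i = a_i*q_{i-1} + q_{i-2} with p_{-2}=0, p_{-1}=1, q_{-2}=1, q_{-1}=0), until the denominator exceeds 78:
  i=0: a_0=1, p_0 = 1*1 + 0 = 1, q_0 = 1*0 + 1 = 1.
  i=1: a_1=5, p_1 = 5*1 + 1 = 6, q_1 = 5*1 + 0 = 5.
  i=2: a_2=1, p_2 = 1*6 + 1 = 7, q_2 = 1*5 + 1 = 6.
  i=3: a_3=3, p_3 = 3*7 + 6 = 27, q_3 = 3*6 + 5 = 23.
  i=4: a_4=4, p_4 = 4*27 + 7 = 115, q_4 = 4*23 + 6 = 98.
q_4 = 98 > 78, so the last convergent with denominator <= 78 is p_3/q_3 = 27/23.
The closest fraction with denominator <= 78 is either p_3/q_3 or the intermediate fraction (k*p_3 + p_2)/(k*q_3 + q_2) with the largest k >= 1 whose denominator stays <= 78; these approach x as k grows, and every other convergent or intermediate fraction in range is farther away.
Largest k: floor((78 - q_2)/q_3) = floor((78 - 6)/23) = 3.
That gives (3*27 + 7)/(3*23 + 6) = 88/75.
Compare the errors: |x - 27/23| = |115*23 - 27*98|/(98*23) = 1/2254, and |x - 88/75| = |115*75 - 88*98|/(98*75) = 1/7350.
Cross-multiplying, 1*2254 = 2254 < 7350 = 1*7350, so 1/7350 is smaller: the intermediate fraction 88/75 is closer to x than 27/23.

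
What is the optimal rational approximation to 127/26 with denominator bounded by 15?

Expand x = 127/26 as a continued fraction with the Euclidean algorithm:
  127 = 4*26 + 23, so a_0 = 4.
  26 = 1*23 + 3, so a_1 = 1.
  23 = 7*3 + 2, so a_2 = 7.
  3 = 1*2 + 1, so a_3 = 1.
  2 = 2*1 + 0, so a_4 = 2.
so x = [4; 1, 7, 1, 2].
Convergents (p_i = a_i*p_{i-1} + p_{i-2}, q_i = a_i*q_{i-1} + q_{i-2} with p_{-2}=0, p_{-1}=1, q_{-2}=1, q_{-1}=0), until the denominator exceeds 15:
  i=0: a_0=4, p_0 = 4*1 + 0 = 4, q_0 = 4*0 + 1 = 1.
  i=1: a_1=1, p_1 = 1*4 + 1 = 5, q_1 = 1*1 + 0 = 1.
  i=2: a_2=7, p_2 = 7*5 + 4 = 39, q_2 = 7*1 + 1 = 8.
  i=3: a_3=1, p_3 = 1*39 + 5 = 44, q_3 = 1*8 + 1 = 9.
  i=4: a_4=2, p_4 = 2*44 + 39 = 127, q_4 = 2*9 + 8 = 26.
q_4 = 26 > 15, so the last convergent with denominator <= 15 is p_3/q_3 = 44/9.
The closest fraction with denominator <= 15 is either p_3/q_3 or the intermediate fraction (k*p_3 + p_2)/(k*q_3 + q_2) with the largest k >= 1 whose denominator stays <= 15; these approach x as k grows, and every other convergent or intermediate fraction in range is farther away.
Largest k: floor((15 - q_2)/q_3) = floor((15 - 8)/9) = 0.
Since k = 0, no intermediate fraction beyond p_3/q_3 has denominator <= 15, so the convergent 44/9 is the closest (its error is |127*9 - 44*26|/(26*9) = 1/234).

44/9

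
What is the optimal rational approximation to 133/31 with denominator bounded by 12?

Expand x = 133/31 as a continued fraction with the Euclidean algorithm:
  133 = 4*31 + 9, so a_0 = 4.
  31 = 3*9 + 4, so a_1 = 3.
  9 = 2*4 + 1, so a_2 = 2.
  4 = 4*1 + 0, so a_3 = 4.
so x = [4; 3, 2, 4].
Convergents (p_i = a_i*p_{i-1} + p_{i-2}, q_i = a_i*q_{i-1} + q_{i-2} with p_{-2}=0, p_{-1}=1, q_{-2}=1, q_{-1}=0), until the denominator exceeds 12:
  i=0: a_0=4, p_0 = 4*1 + 0 = 4, q_0 = 4*0 + 1 = 1.
  i=1: a_1=3, p_1 = 3*4 + 1 = 13, q_1 = 3*1 + 0 = 3.
  i=2: a_2=2, p_2 = 2*13 + 4 = 30, q_2 = 2*3 + 1 = 7.
  i=3: a_3=4, p_3 = 4*30 + 13 = 133, q_3 = 4*7 + 3 = 31.
q_3 = 31 > 12, so the last convergent with denominator <= 12 is p_2/q_2 = 30/7.
The closest fraction with denominator <= 12 is either p_2/q_2 or the intermediate fraction (k*p_2 + p_1)/(k*q_2 + q_1) with the largest k >= 1 whose denominator stays <= 12; these approach x as k grows, and every other convergent or intermediate fraction in range is farther away.
Largest k: floor((12 - q_1)/q_2) = floor((12 - 3)/7) = 1.
That gives (1*30 + 13)/(1*7 + 3) = 43/10.
Compare the errors: |x - 30/7| = |133*7 - 30*31|/(31*7) = 1/217, and |x - 43/10| = |133*10 - 43*31|/(31*10) = 3/310.
Cross-multiplying, 1*310 = 310 < 651 = 3*217, so 1/217 is smaller: the convergent 30/7 is closer to x than 43/10.

30/7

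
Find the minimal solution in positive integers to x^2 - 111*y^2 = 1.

First expand sqrt(111) as a continued fraction. With x_i = (sqrt(111) + m_i)/d_i and (m_0, d_0) = (0, 1): a_0 = floor(sqrt(111)) = 10, since 10^2 = 100 <= 111 < 121 = 11^2.
Iterate m_{i+1} = d_i*a_i - m_i, d_{i+1} = (111 - m_{i+1}^2)/d_i, a_{i+1} = floor((a_0 + m_{i+1})/d_{i+1}):
  m_1 = 1*10 - 0 = 10, d_1 = (111 - 10^2)/1 = 11/1 = 11, a_1 = floor((10 + 10)/11) = 1.
  m_2 = 11*1 - 10 = 1, d_2 = (111 - 1^2)/11 = 110/11 = 10, a_2 = floor((10 + 1)/10) = 1.
  m_3 = 10*1 - 1 = 9, d_3 = (111 - 9^2)/10 = 30/10 = 3, a_3 = floor((10 + 9)/3) = 6.
  m_4 = 3*6 - 9 = 9, d_4 = (111 - 9^2)/3 = 30/3 = 10, a_4 = floor((10 + 9)/10) = 1.
  m_5 = 10*1 - 9 = 1, d_5 = (111 - 1^2)/10 = 110/10 = 11, a_5 = floor((10 + 1)/11) = 1.
  m_6 = 11*1 - 1 = 10, d_6 = (111 - 10^2)/11 = 11/11 = 1, a_6 = floor((10 + 10)/1) = 20.
  m_7 = 1*20 - 10 = 10, d_7 = (111 - 10^2)/1 = 11/1 = 11: (m_7, d_7) = (m_1, d_1) = (10, 11), so from here the quotients repeat a_1, ..., a_6; the period length is 6.
So sqrt(111) = [10; (1, 1, 6, 1, 1, 20)] with period length k = 6.
k is even, so the fundamental solution of x^2 - 111y^2 = 1 is (p_{k-1}, q_{k-1}) = (p_5, q_5); compute convergents through index 5.
Convergents (p_i = a_i*p_{i-1} + p_{i-2}, q_i = a_i*q_{i-1} + q_{i-2} with p_{-2}=0, p_{-1}=1, q_{-2}=1, q_{-1}=0):
  i=0: a_0=10, p_0 = 10*1 + 0 = 10, q_0 = 10*0 + 1 = 1.
  i=1: a_1=1, p_1 = 1*10 + 1 = 11, q_1 = 1*1 + 0 = 1.
  i=2: a_2=1, p_2 = 1*11 + 10 = 21, q_2 = 1*1 + 1 = 2.
  i=3: a_3=6, p_3 = 6*21 + 11 = 137, q_3 = 6*2 + 1 = 13.
  i=4: a_4=1, p_4 = 1*137 + 21 = 158, q_4 = 1*13 + 2 = 15.
  i=5: a_5=1, p_5 = 1*158 + 137 = 295, q_5 = 1*15 + 13 = 28.
Check: 295^2 - 111*28^2 = 87025 - 87024 = 1, so (x, y) = (295, 28) solves the equation, and by the theorem it is the least positive solution.

(x, y) = (295, 28)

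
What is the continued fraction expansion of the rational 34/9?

Run the Euclidean algorithm on 34 and 9; the successive quotients are the partial quotients a_0, a_1, ... (each step inverts the fractional part left over by the previous one):
  34 = 3*9 + 7, so a_0 = 3.
  9 = 1*7 + 2, so a_1 = 1.
  7 = 3*2 + 1, so a_2 = 3.
  2 = 2*1 + 0, so a_3 = 2.
The remainder reaches 0 after 4 divisions, so the expansion has 4 partial quotients, read off in order.

[3; 1, 3, 2]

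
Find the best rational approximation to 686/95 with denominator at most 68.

491/68

Expand x = 686/95 as a continued fraction with the Euclidean algorithm:
  686 = 7*95 + 21, so a_0 = 7.
  95 = 4*21 + 11, so a_1 = 4.
  21 = 1*11 + 10, so a_2 = 1.
  11 = 1*10 + 1, so a_3 = 1.
  10 = 10*1 + 0, so a_4 = 10.
so x = [7; 4, 1, 1, 10].
Convergents (p_i = a_i*p_{i-1} + p_{i-2}, q_i = a_i*q_{i-1} + q_{i-2} with p_{-2}=0, p_{-1}=1, q_{-2}=1, q_{-1}=0), until the denominator exceeds 68:
  i=0: a_0=7, p_0 = 7*1 + 0 = 7, q_0 = 7*0 + 1 = 1.
  i=1: a_1=4, p_1 = 4*7 + 1 = 29, q_1 = 4*1 + 0 = 4.
  i=2: a_2=1, p_2 = 1*29 + 7 = 36, q_2 = 1*4 + 1 = 5.
  i=3: a_3=1, p_3 = 1*36 + 29 = 65, q_3 = 1*5 + 4 = 9.
  i=4: a_4=10, p_4 = 10*65 + 36 = 686, q_4 = 10*9 + 5 = 95.
q_4 = 95 > 68, so the last convergent with denominator <= 68 is p_3/q_3 = 65/9.
The closest fraction with denominator <= 68 is either p_3/q_3 or the intermediate fraction (k*p_3 + p_2)/(k*q_3 + q_2) with the largest k >= 1 whose denominator stays <= 68; these approach x as k grows, and every other convergent or intermediate fraction in range is farther away.
Largest k: floor((68 - q_2)/q_3) = floor((68 - 5)/9) = 7.
That gives (7*65 + 36)/(7*9 + 5) = 491/68.
Compare the errors: |x - 65/9| = |686*9 - 65*95|/(95*9) = 1/855, and |x - 491/68| = |686*68 - 491*95|/(95*68) = 3/6460.
Cross-multiplying, 3*855 = 2565 < 6460 = 1*6460, so 3/6460 is smaller: the intermediate fraction 491/68 is closer to x than 65/9.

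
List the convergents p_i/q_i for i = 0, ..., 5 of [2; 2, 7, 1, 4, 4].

2/1, 5/2, 37/15, 42/17, 205/83, 862/349

Using the convergent recurrence p_i = a_i*p_{i-1} + p_{i-2}, q_i = a_i*q_{i-1} + q_{i-2} with p_{-2}=0, p_{-1}=1, q_{-2}=1, q_{-1}=0:
  i=0: a_0=2, p_0 = 2*1 + 0 = 2, q_0 = 2*0 + 1 = 1.
  i=1: a_1=2, p_1 = 2*2 + 1 = 5, q_1 = 2*1 + 0 = 2.
  i=2: a_2=7, p_2 = 7*5 + 2 = 37, q_2 = 7*2 + 1 = 15.
  i=3: a_3=1, p_3 = 1*37 + 5 = 42, q_3 = 1*15 + 2 = 17.
  i=4: a_4=4, p_4 = 4*42 + 37 = 205, q_4 = 4*17 + 15 = 83.
  i=5: a_5=4, p_5 = 4*205 + 42 = 862, q_5 = 4*83 + 17 = 349.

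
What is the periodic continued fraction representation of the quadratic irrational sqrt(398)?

[19; (1, 18, 1, 38)]

Write x_i = (sqrt(398) + m_i)/d_i with (m_0, d_0) = (0, 1). a_0 = floor(sqrt(398)) = 19, since 19^2 = 361 <= 398 < 400 = 20^2.
Iterate m_{i+1} = d_i*a_i - m_i, d_{i+1} = (398 - m_{i+1}^2)/d_i, a_{i+1} = floor((a_0 + m_{i+1})/d_{i+1}):
  m_1 = 1*19 - 0 = 19, d_1 = (398 - 19^2)/1 = 37/1 = 37, a_1 = floor((19 + 19)/37) = 1.
  m_2 = 37*1 - 19 = 18, d_2 = (398 - 18^2)/37 = 74/37 = 2, a_2 = floor((19 + 18)/2) = 18.
  m_3 = 2*18 - 18 = 18, d_3 = (398 - 18^2)/2 = 74/2 = 37, a_3 = floor((19 + 18)/37) = 1.
  m_4 = 37*1 - 18 = 19, d_4 = (398 - 19^2)/37 = 37/37 = 1, a_4 = floor((19 + 19)/1) = 38.
  m_5 = 1*38 - 19 = 19, d_5 = (398 - 19^2)/1 = 37/1 = 37: (m_5, d_5) = (m_1, d_1) = (19, 37), so from here the quotients repeat a_1, ..., a_4; the period length is 4.
Hence the expansion of sqrt(398) is a_0 = 19 followed by the repeating block 1, 18, 1, 38 (period 4).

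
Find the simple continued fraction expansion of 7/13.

Run the Euclidean algorithm on 7 and 13; the successive quotients are the partial quotients a_0, a_1, ... (each step inverts the fractional part left over by the previous one):
  7 = 0*13 + 7, so a_0 = 0.
  13 = 1*7 + 6, so a_1 = 1.
  7 = 1*6 + 1, so a_2 = 1.
  6 = 6*1 + 0, so a_3 = 6.
The remainder reaches 0 after 4 divisions, so the expansion has 4 partial quotients, read off in order.

[0; 1, 1, 6]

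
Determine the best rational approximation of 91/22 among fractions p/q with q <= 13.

Expand x = 91/22 as a continued fraction with the Euclidean algorithm:
  91 = 4*22 + 3, so a_0 = 4.
  22 = 7*3 + 1, so a_1 = 7.
  3 = 3*1 + 0, so a_2 = 3.
so x = [4; 7, 3].
Convergents (p_i = a_i*p_{i-1} + p_{i-2}, q_i = a_i*q_{i-1} + q_{i-2} with p_{-2}=0, p_{-1}=1, q_{-2}=1, q_{-1}=0), until the denominator exceeds 13:
  i=0: a_0=4, p_0 = 4*1 + 0 = 4, q_0 = 4*0 + 1 = 1.
  i=1: a_1=7, p_1 = 7*4 + 1 = 29, q_1 = 7*1 + 0 = 7.
  i=2: a_2=3, p_2 = 3*29 + 4 = 91, q_2 = 3*7 + 1 = 22.
q_2 = 22 > 13, so the last convergent with denominator <= 13 is p_1/q_1 = 29/7.
The closest fraction with denominator <= 13 is either p_1/q_1 or the intermediate fraction (k*p_1 + p_0)/(k*q_1 + q_0) with the largest k >= 1 whose denominator stays <= 13; these approach x as k grows, and every other convergent or intermediate fraction in range is farther away.
Largest k: floor((13 - q_0)/q_1) = floor((13 - 1)/7) = 1.
That gives (1*29 + 4)/(1*7 + 1) = 33/8.
Compare the errors: |x - 29/7| = |91*7 - 29*22|/(22*7) = 1/154, and |x - 33/8| = |91*8 - 33*22|/(22*8) = 2/176.
Cross-multiplying, 1*176 = 176 < 308 = 2*154, so 1/154 is smaller: the convergent 29/7 is closer to x than 33/8.

29/7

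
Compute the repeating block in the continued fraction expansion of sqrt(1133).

Write x_i = (sqrt(1133) + m_i)/d_i with (m_0, d_0) = (0, 1). a_0 = floor(sqrt(1133)) = 33, since 33^2 = 1089 <= 1133 < 1156 = 34^2.
Iterate m_{i+1} = d_i*a_i - m_i, d_{i+1} = (1133 - m_{i+1}^2)/d_i, a_{i+1} = floor((a_0 + m_{i+1})/d_{i+1}):
  m_1 = 1*33 - 0 = 33, d_1 = (1133 - 33^2)/1 = 44/1 = 44, a_1 = floor((33 + 33)/44) = 1.
  m_2 = 44*1 - 33 = 11, d_2 = (1133 - 11^2)/44 = 1012/44 = 23, a_2 = floor((33 + 11)/23) = 1.
  m_3 = 23*1 - 11 = 12, d_3 = (1133 - 12^2)/23 = 989/23 = 43, a_3 = floor((33 + 12)/43) = 1.
  m_4 = 43*1 - 12 = 31, d_4 = (1133 - 31^2)/43 = 172/43 = 4, a_4 = floor((33 + 31)/4) = 16.
  m_5 = 4*16 - 31 = 33, d_5 = (1133 - 33^2)/4 = 44/4 = 11, a_5 = floor((33 + 33)/11) = 6.
  m_6 = 11*6 - 33 = 33, d_6 = (1133 - 33^2)/11 = 44/11 = 4, a_6 = floor((33 + 33)/4) = 16.
  m_7 = 4*16 - 33 = 31, d_7 = (1133 - 31^2)/4 = 172/4 = 43, a_7 = floor((33 + 31)/43) = 1.
  m_8 = 43*1 - 31 = 12, d_8 = (1133 - 12^2)/43 = 989/43 = 23, a_8 = floor((33 + 12)/23) = 1.
  m_9 = 23*1 - 12 = 11, d_9 = (1133 - 11^2)/23 = 1012/23 = 44, a_9 = floor((33 + 11)/44) = 1.
  m_10 = 44*1 - 11 = 33, d_10 = (1133 - 33^2)/44 = 44/44 = 1, a_10 = floor((33 + 33)/1) = 66.
  m_11 = 1*66 - 33 = 33, d_11 = (1133 - 33^2)/1 = 44/1 = 44: (m_11, d_11) = (m_1, d_1) = (33, 44), so from here the quotients repeat a_1, ..., a_10; the period length is 10.
Hence the expansion of sqrt(1133) is a_0 = 33 followed by the repeating block 1, 1, 1, 16, 6, 16, 1, 1, 1, 66 (period 10).

[33; (1, 1, 1, 16, 6, 16, 1, 1, 1, 66)]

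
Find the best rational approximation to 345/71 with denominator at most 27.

Expand x = 345/71 as a continued fraction with the Euclidean algorithm:
  345 = 4*71 + 61, so a_0 = 4.
  71 = 1*61 + 10, so a_1 = 1.
  61 = 6*10 + 1, so a_2 = 6.
  10 = 10*1 + 0, so a_3 = 10.
so x = [4; 1, 6, 10].
Convergents (p_i = a_i*p_{i-1} + p_{i-2}, q_i = a_i*q_{i-1} + q_{i-2} with p_{-2}=0, p_{-1}=1, q_{-2}=1, q_{-1}=0), until the denominator exceeds 27:
  i=0: a_0=4, p_0 = 4*1 + 0 = 4, q_0 = 4*0 + 1 = 1.
  i=1: a_1=1, p_1 = 1*4 + 1 = 5, q_1 = 1*1 + 0 = 1.
  i=2: a_2=6, p_2 = 6*5 + 4 = 34, q_2 = 6*1 + 1 = 7.
  i=3: a_3=10, p_3 = 10*34 + 5 = 345, q_3 = 10*7 + 1 = 71.
q_3 = 71 > 27, so the last convergent with denominator <= 27 is p_2/q_2 = 34/7.
The closest fraction with denominator <= 27 is either p_2/q_2 or the intermediate fraction (k*p_2 + p_1)/(k*q_2 + q_1) with the largest k >= 1 whose denominator stays <= 27; these approach x as k grows, and every other convergent or intermediate fraction in range is farther away.
Largest k: floor((27 - q_1)/q_2) = floor((27 - 1)/7) = 3.
That gives (3*34 + 5)/(3*7 + 1) = 107/22.
Compare the errors: |x - 34/7| = |345*7 - 34*71|/(71*7) = 1/497, and |x - 107/22| = |345*22 - 107*71|/(71*22) = 7/1562.
Cross-multiplying, 1*1562 = 1562 < 3479 = 7*497, so 1/497 is smaller: the convergent 34/7 is closer to x than 107/22.

34/7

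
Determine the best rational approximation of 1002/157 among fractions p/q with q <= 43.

217/34

Expand x = 1002/157 as a continued fraction with the Euclidean algorithm:
  1002 = 6*157 + 60, so a_0 = 6.
  157 = 2*60 + 37, so a_1 = 2.
  60 = 1*37 + 23, so a_2 = 1.
  37 = 1*23 + 14, so a_3 = 1.
  23 = 1*14 + 9, so a_4 = 1.
  14 = 1*9 + 5, so a_5 = 1.
  9 = 1*5 + 4, so a_6 = 1.
  5 = 1*4 + 1, so a_7 = 1.
  4 = 4*1 + 0, so a_8 = 4.
so x = [6; 2, 1, 1, 1, 1, 1, 1, 4].
Convergents (p_i = a_i*p_{i-1} + p_{i-2}, q_i = a_i*q_{i-1} + q_{i-2} with p_{-2}=0, p_{-1}=1, q_{-2}=1, q_{-1}=0), until the denominator exceeds 43:
  i=0: a_0=6, p_0 = 6*1 + 0 = 6, q_0 = 6*0 + 1 = 1.
  i=1: a_1=2, p_1 = 2*6 + 1 = 13, q_1 = 2*1 + 0 = 2.
  i=2: a_2=1, p_2 = 1*13 + 6 = 19, q_2 = 1*2 + 1 = 3.
  i=3: a_3=1, p_3 = 1*19 + 13 = 32, q_3 = 1*3 + 2 = 5.
  i=4: a_4=1, p_4 = 1*32 + 19 = 51, q_4 = 1*5 + 3 = 8.
  i=5: a_5=1, p_5 = 1*51 + 32 = 83, q_5 = 1*8 + 5 = 13.
  i=6: a_6=1, p_6 = 1*83 + 51 = 134, q_6 = 1*13 + 8 = 21.
  i=7: a_7=1, p_7 = 1*134 + 83 = 217, q_7 = 1*21 + 13 = 34.
  i=8: a_8=4, p_8 = 4*217 + 134 = 1002, q_8 = 4*34 + 21 = 157.
q_8 = 157 > 43, so the last convergent with denominator <= 43 is p_7/q_7 = 217/34.
The closest fraction with denominator <= 43 is either p_7/q_7 or the intermediate fraction (k*p_7 + p_6)/(k*q_7 + q_6) with the largest k >= 1 whose denominator stays <= 43; these approach x as k grows, and every other convergent or intermediate fraction in range is farther away.
Largest k: floor((43 - q_6)/q_7) = floor((43 - 21)/34) = 0.
Since k = 0, no intermediate fraction beyond p_7/q_7 has denominator <= 43, so the convergent 217/34 is the closest (its error is |1002*34 - 217*157|/(157*34) = 1/5338).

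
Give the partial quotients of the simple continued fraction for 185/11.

Run the Euclidean algorithm on 185 and 11; the successive quotients are the partial quotients a_0, a_1, ... (each step inverts the fractional part left over by the previous one):
  185 = 16*11 + 9, so a_0 = 16.
  11 = 1*9 + 2, so a_1 = 1.
  9 = 4*2 + 1, so a_2 = 4.
  2 = 2*1 + 0, so a_3 = 2.
The remainder reaches 0 after 4 divisions, so the expansion has 4 partial quotients, read off in order.

[16; 1, 4, 2]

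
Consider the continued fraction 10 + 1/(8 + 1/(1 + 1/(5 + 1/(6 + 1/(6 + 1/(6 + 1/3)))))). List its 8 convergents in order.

Using the convergent recurrence p_i = a_i*p_{i-1} + p_{i-2}, q_i = a_i*q_{i-1} + q_{i-2} with p_{-2}=0, p_{-1}=1, q_{-2}=1, q_{-1}=0:
  i=0: a_0=10, p_0 = 10*1 + 0 = 10, q_0 = 10*0 + 1 = 1.
  i=1: a_1=8, p_1 = 8*10 + 1 = 81, q_1 = 8*1 + 0 = 8.
  i=2: a_2=1, p_2 = 1*81 + 10 = 91, q_2 = 1*8 + 1 = 9.
  i=3: a_3=5, p_3 = 5*91 + 81 = 536, q_3 = 5*9 + 8 = 53.
  i=4: a_4=6, p_4 = 6*536 + 91 = 3307, q_4 = 6*53 + 9 = 327.
  i=5: a_5=6, p_5 = 6*3307 + 536 = 20378, q_5 = 6*327 + 53 = 2015.
  i=6: a_6=6, p_6 = 6*20378 + 3307 = 125575, q_6 = 6*2015 + 327 = 12417.
  i=7: a_7=3, p_7 = 3*125575 + 20378 = 397103, q_7 = 3*12417 + 2015 = 39266.

10/1, 81/8, 91/9, 536/53, 3307/327, 20378/2015, 125575/12417, 397103/39266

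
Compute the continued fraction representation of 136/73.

[1; 1, 6, 3, 3]

Run the Euclidean algorithm on 136 and 73; the successive quotients are the partial quotients a_0, a_1, ... (each step inverts the fractional part left over by the previous one):
  136 = 1*73 + 63, so a_0 = 1.
  73 = 1*63 + 10, so a_1 = 1.
  63 = 6*10 + 3, so a_2 = 6.
  10 = 3*3 + 1, so a_3 = 3.
  3 = 3*1 + 0, so a_4 = 3.
The remainder reaches 0 after 5 divisions, so the expansion has 5 partial quotients, read off in order.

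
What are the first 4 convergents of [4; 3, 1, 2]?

Using the convergent recurrence p_i = a_i*p_{i-1} + p_{i-2}, q_i = a_i*q_{i-1} + q_{i-2} with p_{-2}=0, p_{-1}=1, q_{-2}=1, q_{-1}=0:
  i=0: a_0=4, p_0 = 4*1 + 0 = 4, q_0 = 4*0 + 1 = 1.
  i=1: a_1=3, p_1 = 3*4 + 1 = 13, q_1 = 3*1 + 0 = 3.
  i=2: a_2=1, p_2 = 1*13 + 4 = 17, q_2 = 1*3 + 1 = 4.
  i=3: a_3=2, p_3 = 2*17 + 13 = 47, q_3 = 2*4 + 3 = 11.

4/1, 13/3, 17/4, 47/11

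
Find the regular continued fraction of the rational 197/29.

Run the Euclidean algorithm on 197 and 29; the successive quotients are the partial quotients a_0, a_1, ... (each step inverts the fractional part left over by the previous one):
  197 = 6*29 + 23, so a_0 = 6.
  29 = 1*23 + 6, so a_1 = 1.
  23 = 3*6 + 5, so a_2 = 3.
  6 = 1*5 + 1, so a_3 = 1.
  5 = 5*1 + 0, so a_4 = 5.
The remainder reaches 0 after 5 divisions, so the expansion has 5 partial quotients, read off in order.

[6; 1, 3, 1, 5]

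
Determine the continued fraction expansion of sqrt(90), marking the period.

Write x_i = (sqrt(90) + m_i)/d_i with (m_0, d_0) = (0, 1). a_0 = floor(sqrt(90)) = 9, since 9^2 = 81 <= 90 < 100 = 10^2.
Iterate m_{i+1} = d_i*a_i - m_i, d_{i+1} = (90 - m_{i+1}^2)/d_i, a_{i+1} = floor((a_0 + m_{i+1})/d_{i+1}):
  m_1 = 1*9 - 0 = 9, d_1 = (90 - 9^2)/1 = 9/1 = 9, a_1 = floor((9 + 9)/9) = 2.
  m_2 = 9*2 - 9 = 9, d_2 = (90 - 9^2)/9 = 9/9 = 1, a_2 = floor((9 + 9)/1) = 18.
  m_3 = 1*18 - 9 = 9, d_3 = (90 - 9^2)/1 = 9/1 = 9: (m_3, d_3) = (m_1, d_1) = (9, 9), so from here the quotients repeat a_1, a_2; the period length is 2.
Hence the expansion of sqrt(90) is a_0 = 9 followed by the repeating block 2, 18 (period 2).

[9; (2, 18)]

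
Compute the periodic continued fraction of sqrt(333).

[18; (4, 36)]

Write x_i = (sqrt(333) + m_i)/d_i with (m_0, d_0) = (0, 1). a_0 = floor(sqrt(333)) = 18, since 18^2 = 324 <= 333 < 361 = 19^2.
Iterate m_{i+1} = d_i*a_i - m_i, d_{i+1} = (333 - m_{i+1}^2)/d_i, a_{i+1} = floor((a_0 + m_{i+1})/d_{i+1}):
  m_1 = 1*18 - 0 = 18, d_1 = (333 - 18^2)/1 = 9/1 = 9, a_1 = floor((18 + 18)/9) = 4.
  m_2 = 9*4 - 18 = 18, d_2 = (333 - 18^2)/9 = 9/9 = 1, a_2 = floor((18 + 18)/1) = 36.
  m_3 = 1*36 - 18 = 18, d_3 = (333 - 18^2)/1 = 9/1 = 9: (m_3, d_3) = (m_1, d_1) = (18, 9), so from here the quotients repeat a_1, a_2; the period length is 2.
Hence the expansion of sqrt(333) is a_0 = 18 followed by the repeating block 4, 36 (period 2).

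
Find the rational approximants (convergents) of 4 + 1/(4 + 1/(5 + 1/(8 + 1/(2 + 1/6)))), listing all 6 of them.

4/1, 17/4, 89/21, 729/172, 1547/365, 10011/2362

Using the convergent recurrence p_i = a_i*p_{i-1} + p_{i-2}, q_i = a_i*q_{i-1} + q_{i-2} with p_{-2}=0, p_{-1}=1, q_{-2}=1, q_{-1}=0:
  i=0: a_0=4, p_0 = 4*1 + 0 = 4, q_0 = 4*0 + 1 = 1.
  i=1: a_1=4, p_1 = 4*4 + 1 = 17, q_1 = 4*1 + 0 = 4.
  i=2: a_2=5, p_2 = 5*17 + 4 = 89, q_2 = 5*4 + 1 = 21.
  i=3: a_3=8, p_3 = 8*89 + 17 = 729, q_3 = 8*21 + 4 = 172.
  i=4: a_4=2, p_4 = 2*729 + 89 = 1547, q_4 = 2*172 + 21 = 365.
  i=5: a_5=6, p_5 = 6*1547 + 729 = 10011, q_5 = 6*365 + 172 = 2362.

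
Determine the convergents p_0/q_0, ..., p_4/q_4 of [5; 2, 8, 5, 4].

5/1, 11/2, 93/17, 476/87, 1997/365

Using the convergent recurrence p_i = a_i*p_{i-1} + p_{i-2}, q_i = a_i*q_{i-1} + q_{i-2} with p_{-2}=0, p_{-1}=1, q_{-2}=1, q_{-1}=0:
  i=0: a_0=5, p_0 = 5*1 + 0 = 5, q_0 = 5*0 + 1 = 1.
  i=1: a_1=2, p_1 = 2*5 + 1 = 11, q_1 = 2*1 + 0 = 2.
  i=2: a_2=8, p_2 = 8*11 + 5 = 93, q_2 = 8*2 + 1 = 17.
  i=3: a_3=5, p_3 = 5*93 + 11 = 476, q_3 = 5*17 + 2 = 87.
  i=4: a_4=4, p_4 = 4*476 + 93 = 1997, q_4 = 4*87 + 17 = 365.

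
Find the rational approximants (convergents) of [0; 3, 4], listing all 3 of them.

Using the convergent recurrence p_i = a_i*p_{i-1} + p_{i-2}, q_i = a_i*q_{i-1} + q_{i-2} with p_{-2}=0, p_{-1}=1, q_{-2}=1, q_{-1}=0:
  i=0: a_0=0, p_0 = 0*1 + 0 = 0, q_0 = 0*0 + 1 = 1.
  i=1: a_1=3, p_1 = 3*0 + 1 = 1, q_1 = 3*1 + 0 = 3.
  i=2: a_2=4, p_2 = 4*1 + 0 = 4, q_2 = 4*3 + 1 = 13.

0/1, 1/3, 4/13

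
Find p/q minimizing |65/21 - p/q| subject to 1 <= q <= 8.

Expand x = 65/21 as a continued fraction with the Euclidean algorithm:
  65 = 3*21 + 2, so a_0 = 3.
  21 = 10*2 + 1, so a_1 = 10.
  2 = 2*1 + 0, so a_2 = 2.
so x = [3; 10, 2].
Convergents (p_i = a_i*p_{i-1} + p_{i-2}, q_i = a_i*q_{i-1} + q_{i-2} with p_{-2}=0, p_{-1}=1, q_{-2}=1, q_{-1}=0), until the denominator exceeds 8:
  i=0: a_0=3, p_0 = 3*1 + 0 = 3, q_0 = 3*0 + 1 = 1.
  i=1: a_1=10, p_1 = 10*3 + 1 = 31, q_1 = 10*1 + 0 = 10.
q_1 = 10 > 8, so the last convergent with denominator <= 8 is p_0/q_0 = 3/1.
The closest fraction with denominator <= 8 is either p_0/q_0 or the intermediate fraction (k*p_0 + p_{-1})/(k*q_0 + q_{-1}) with the largest k >= 1 whose denominator stays <= 8; these approach x as k grows, and every other convergent or intermediate fraction in range is farther away.
Largest k: floor((8 - q_{-1})/q_0) = floor((8 - 0)/1) = 8 (using the seeds p_{-1} = 1, q_{-1} = 0).
That gives (8*3 + 1)/(8*1 + 0) = 25/8.
Compare the errors: |x - 3/1| = |65*1 - 3*21|/(21*1) = 2/21, and |x - 25/8| = |65*8 - 25*21|/(21*8) = 5/168.
Cross-multiplying, 5*21 = 105 < 336 = 2*168, so 5/168 is smaller: the intermediate fraction 25/8 is closer to x than 3/1.

25/8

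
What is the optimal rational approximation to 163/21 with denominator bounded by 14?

101/13

Expand x = 163/21 as a continued fraction with the Euclidean algorithm:
  163 = 7*21 + 16, so a_0 = 7.
  21 = 1*16 + 5, so a_1 = 1.
  16 = 3*5 + 1, so a_2 = 3.
  5 = 5*1 + 0, so a_3 = 5.
so x = [7; 1, 3, 5].
Convergents (p_i = a_i*p_{i-1} + p_{i-2}, q_i = a_i*q_{i-1} + q_{i-2} with p_{-2}=0, p_{-1}=1, q_{-2}=1, q_{-1}=0), until the denominator exceeds 14:
  i=0: a_0=7, p_0 = 7*1 + 0 = 7, q_0 = 7*0 + 1 = 1.
  i=1: a_1=1, p_1 = 1*7 + 1 = 8, q_1 = 1*1 + 0 = 1.
  i=2: a_2=3, p_2 = 3*8 + 7 = 31, q_2 = 3*1 + 1 = 4.
  i=3: a_3=5, p_3 = 5*31 + 8 = 163, q_3 = 5*4 + 1 = 21.
q_3 = 21 > 14, so the last convergent with denominator <= 14 is p_2/q_2 = 31/4.
The closest fraction with denominator <= 14 is either p_2/q_2 or the intermediate fraction (k*p_2 + p_1)/(k*q_2 + q_1) with the largest k >= 1 whose denominator stays <= 14; these approach x as k grows, and every other convergent or intermediate fraction in range is farther away.
Largest k: floor((14 - q_1)/q_2) = floor((14 - 1)/4) = 3.
That gives (3*31 + 8)/(3*4 + 1) = 101/13.
Compare the errors: |x - 31/4| = |163*4 - 31*21|/(21*4) = 1/84, and |x - 101/13| = |163*13 - 101*21|/(21*13) = 2/273.
Cross-multiplying, 2*84 = 168 < 273 = 1*273, so 2/273 is smaller: the intermediate fraction 101/13 is closer to x than 31/4.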